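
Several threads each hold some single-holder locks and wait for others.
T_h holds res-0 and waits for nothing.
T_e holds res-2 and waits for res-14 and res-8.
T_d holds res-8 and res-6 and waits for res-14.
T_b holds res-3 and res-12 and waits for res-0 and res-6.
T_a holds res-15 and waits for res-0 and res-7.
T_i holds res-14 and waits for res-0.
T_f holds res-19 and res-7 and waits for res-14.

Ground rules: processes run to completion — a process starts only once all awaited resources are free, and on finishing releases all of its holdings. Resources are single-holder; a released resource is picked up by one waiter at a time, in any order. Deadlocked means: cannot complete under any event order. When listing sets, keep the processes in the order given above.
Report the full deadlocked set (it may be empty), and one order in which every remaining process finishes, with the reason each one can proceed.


Nothing here is deadlocked.
Key observation: every chain of waits terminates; starting from the processes that wait on nothing, all the rest unlock in turn.
One completion order for the rest: T_h, T_i, T_f, T_d, T_b, T_e, T_a.
Check, step by step:
  run T_h (it waits on nothing); releases res-0
  run T_i (all its waits — res-0 — are resolved); releases res-14
  run T_f (all its waits — res-14 — are resolved); releases res-19 and res-7
  run T_d (all its waits — res-14 — are resolved); releases res-8 and res-6
  run T_b (all its waits — res-0 and res-6 — are resolved); releases res-3 and res-12
  run T_e (all its waits — res-14 and res-8 — are resolved); releases res-2
  run T_a (all its waits — res-0 and res-7 — are resolved); releases res-15


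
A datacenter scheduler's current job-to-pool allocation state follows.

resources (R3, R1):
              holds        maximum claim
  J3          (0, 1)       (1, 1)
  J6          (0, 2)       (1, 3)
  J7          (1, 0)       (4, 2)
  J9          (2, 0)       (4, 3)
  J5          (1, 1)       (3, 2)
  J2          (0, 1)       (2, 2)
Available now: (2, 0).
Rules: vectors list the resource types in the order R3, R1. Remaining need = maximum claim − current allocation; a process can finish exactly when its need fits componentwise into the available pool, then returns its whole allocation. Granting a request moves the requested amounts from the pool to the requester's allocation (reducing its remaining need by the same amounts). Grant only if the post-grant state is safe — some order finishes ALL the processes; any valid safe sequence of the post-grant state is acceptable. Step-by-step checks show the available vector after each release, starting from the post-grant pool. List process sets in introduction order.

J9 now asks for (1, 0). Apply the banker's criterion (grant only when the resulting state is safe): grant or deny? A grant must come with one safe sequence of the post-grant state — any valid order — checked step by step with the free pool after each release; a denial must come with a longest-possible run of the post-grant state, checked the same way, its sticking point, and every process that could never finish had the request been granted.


GRANT: granting preserves safety; a valid post-grant sequence is J3, J6, J9, J5, J2, J7.
Key observation: post-grant, (1, 0) remains, and an order beginning with J3 completes everyone.
Step-by-step check of the post-grant state:
  pool = (1, 0)
  run J3 (needs (1, 0), free (1, 0)); after release of (0, 1) the pool is (1, 1)
  run J6 (needs (1, 1), free (1, 1)); after release of (0, 2) the pool is (1, 3)
  run J9 (needs (1, 3), free (1, 3)); after release of (3, 0) the pool is (4, 3)
  run J5 (needs (2, 1), free (4, 3)); after release of (1, 1) the pool is (5, 4)
  run J2 (needs (2, 1), free (5, 4)); after release of (0, 1) the pool is (5, 5)
  run J7 (needs (3, 2), free (5, 5)); after release of (1, 0) the pool is (6, 5)


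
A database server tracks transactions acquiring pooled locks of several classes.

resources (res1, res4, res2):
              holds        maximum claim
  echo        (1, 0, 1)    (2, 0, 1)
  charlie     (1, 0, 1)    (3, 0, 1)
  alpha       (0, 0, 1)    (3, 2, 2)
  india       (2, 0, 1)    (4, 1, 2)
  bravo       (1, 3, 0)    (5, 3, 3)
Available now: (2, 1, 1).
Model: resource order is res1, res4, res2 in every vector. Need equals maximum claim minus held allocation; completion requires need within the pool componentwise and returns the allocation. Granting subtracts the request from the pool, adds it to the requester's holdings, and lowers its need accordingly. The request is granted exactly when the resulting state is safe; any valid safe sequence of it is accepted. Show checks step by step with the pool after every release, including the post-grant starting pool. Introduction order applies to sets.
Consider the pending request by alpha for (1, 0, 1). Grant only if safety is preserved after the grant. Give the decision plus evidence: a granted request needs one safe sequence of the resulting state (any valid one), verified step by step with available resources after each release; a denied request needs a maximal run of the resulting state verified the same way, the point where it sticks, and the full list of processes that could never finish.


GRANT. The post-grant state is safe; one safe sequence: echo, india, charlie, bravo, alpha.
Key observation: (1, 1, 0) free after granting still covers echo first, and each release covers the next.
Step-by-step check of the post-grant state:
  pool = (1, 1, 0)
  echo needs (1, 0, 0) <= (1, 1, 0) -> finishes; pool += (1, 0, 1) = (2, 1, 1)
  india needs (2, 1, 1) <= (2, 1, 1) -> finishes; pool += (2, 0, 1) = (4, 1, 2)
  charlie needs (2, 0, 0) <= (4, 1, 2) -> finishes; pool += (1, 0, 1) = (5, 1, 3)
  bravo needs (4, 0, 3) <= (5, 1, 3) -> finishes; pool += (1, 3, 0) = (6, 4, 3)
  alpha needs (2, 2, 0) <= (6, 4, 3) -> finishes; pool += (1, 0, 2) = (7, 4, 5)


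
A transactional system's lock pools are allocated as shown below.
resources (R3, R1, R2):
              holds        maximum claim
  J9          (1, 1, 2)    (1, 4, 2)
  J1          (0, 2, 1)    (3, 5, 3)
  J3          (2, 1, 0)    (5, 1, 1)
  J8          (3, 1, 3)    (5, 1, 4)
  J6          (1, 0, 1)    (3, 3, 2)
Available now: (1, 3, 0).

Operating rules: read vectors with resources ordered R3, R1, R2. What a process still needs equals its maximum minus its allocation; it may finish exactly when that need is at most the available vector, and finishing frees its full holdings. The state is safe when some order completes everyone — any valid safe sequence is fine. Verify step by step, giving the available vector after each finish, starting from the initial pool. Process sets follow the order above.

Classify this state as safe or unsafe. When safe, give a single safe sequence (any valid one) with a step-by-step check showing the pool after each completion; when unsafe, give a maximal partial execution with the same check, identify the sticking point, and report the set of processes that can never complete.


SAFE — a valid safe sequence is J9, J6, J1, J8, J3.
Key observation: at J9 the run first touches a limit — (0, 3, 0) against (1, 3, 0), exact on a resource it actually requests.
Walking it through:
  pool = (1, 3, 0)
  run J9 (needs (0, 3, 0), free (1, 3, 0)); after release of (1, 1, 2) the pool is (2, 4, 2)
  run J6 (needs (2, 3, 1), free (2, 4, 2)); after release of (1, 0, 1) the pool is (3, 4, 3)
  run J1 (needs (3, 3, 2), free (3, 4, 3)); after release of (0, 2, 1) the pool is (3, 6, 4)
  run J8 (needs (2, 0, 1), free (3, 6, 4)); after release of (3, 1, 3) the pool is (6, 7, 7)
  run J3 (needs (3, 0, 1), free (6, 7, 7)); after release of (2, 1, 0) the pool is (8, 8, 7)


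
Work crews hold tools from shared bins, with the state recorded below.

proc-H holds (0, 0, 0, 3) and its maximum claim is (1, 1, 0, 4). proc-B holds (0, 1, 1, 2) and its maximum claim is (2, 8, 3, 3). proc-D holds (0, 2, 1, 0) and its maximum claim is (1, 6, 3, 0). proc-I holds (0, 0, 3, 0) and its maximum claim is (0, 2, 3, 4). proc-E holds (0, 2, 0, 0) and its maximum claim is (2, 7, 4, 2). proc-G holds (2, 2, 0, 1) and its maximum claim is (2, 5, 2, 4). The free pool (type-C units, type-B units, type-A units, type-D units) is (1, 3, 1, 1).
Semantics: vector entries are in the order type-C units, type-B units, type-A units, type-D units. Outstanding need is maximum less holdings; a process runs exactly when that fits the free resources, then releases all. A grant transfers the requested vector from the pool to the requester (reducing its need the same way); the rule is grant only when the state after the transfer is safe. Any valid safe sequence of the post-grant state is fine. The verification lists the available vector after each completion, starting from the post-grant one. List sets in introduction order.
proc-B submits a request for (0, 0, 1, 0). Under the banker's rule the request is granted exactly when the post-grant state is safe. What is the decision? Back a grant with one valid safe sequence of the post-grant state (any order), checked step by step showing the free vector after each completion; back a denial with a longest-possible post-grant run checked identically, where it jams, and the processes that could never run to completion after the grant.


GRANT: granting preserves safety; a valid post-grant sequence is proc-H, proc-I, proc-G, proc-D, proc-E, proc-B.
Key observation: (1, 3, 0, 1) free after granting still covers proc-H first, and each release covers the next.
Verifying the post-grant state step by step:
  pool = (1, 3, 0, 1)
  proc-H: need (1, 1, 0, 1) fits (1, 3, 0, 1); releases (0, 0, 0, 3), pool now (1, 3, 0, 4)
  proc-I: need (0, 2, 0, 4) fits (1, 3, 0, 4); releases (0, 0, 3, 0), pool now (1, 3, 3, 4)
  proc-G: need (0, 3, 2, 3) fits (1, 3, 3, 4); releases (2, 2, 0, 1), pool now (3, 5, 3, 5)
  proc-D: need (1, 4, 2, 0) fits (3, 5, 3, 5); releases (0, 2, 1, 0), pool now (3, 7, 4, 5)
  proc-E: need (2, 5, 4, 2) fits (3, 7, 4, 5); releases (0, 2, 0, 0), pool now (3, 9, 4, 5)
  proc-B: need (2, 7, 1, 1) fits (3, 9, 4, 5); releases (0, 1, 2, 2), pool now (3, 10, 6, 7)


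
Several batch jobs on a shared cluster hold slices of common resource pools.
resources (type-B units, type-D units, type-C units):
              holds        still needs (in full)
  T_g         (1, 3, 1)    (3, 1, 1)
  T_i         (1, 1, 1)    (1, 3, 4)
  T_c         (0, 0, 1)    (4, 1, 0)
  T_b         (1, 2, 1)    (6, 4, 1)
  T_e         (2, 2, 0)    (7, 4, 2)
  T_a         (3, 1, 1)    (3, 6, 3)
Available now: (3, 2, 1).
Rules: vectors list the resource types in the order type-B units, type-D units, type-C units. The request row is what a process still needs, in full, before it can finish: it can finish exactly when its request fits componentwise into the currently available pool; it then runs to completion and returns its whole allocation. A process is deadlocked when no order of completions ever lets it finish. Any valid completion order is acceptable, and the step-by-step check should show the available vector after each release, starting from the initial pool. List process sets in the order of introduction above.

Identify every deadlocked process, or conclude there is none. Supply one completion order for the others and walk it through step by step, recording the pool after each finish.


The deadlocked set is T_i, T_b, T_e and T_a.
Key observation: after T_g, T_c the pool peaks at (4, 5, 3), and each blocked process is short somewhere: T_i on type-C units; T_b on type-B units; T_e on type-B units; T_a on type-D units.
One completion order for the rest: T_g, T_c. Step-by-step check:
  pool = (3, 2, 1)
  T_g: need (3, 1, 1) fits (3, 2, 1); releases (1, 3, 1), pool now (4, 5, 2)
  T_c: need (4, 1, 0) fits (4, 5, 2); releases (0, 0, 1), pool now (4, 5, 3)
None of the blocked processes ever fits:
  T_i cannot run: need (1, 3, 4) vs free (4, 5, 3) (insufficient type-C units)
  T_b cannot run: need (6, 4, 1) vs free (4, 5, 3) (insufficient type-B units)
  T_e cannot run: need (7, 4, 2) vs free (4, 5, 3) (insufficient type-B units)
  T_a cannot run: need (3, 6, 3) vs free (4, 5, 3) (insufficient type-D units)


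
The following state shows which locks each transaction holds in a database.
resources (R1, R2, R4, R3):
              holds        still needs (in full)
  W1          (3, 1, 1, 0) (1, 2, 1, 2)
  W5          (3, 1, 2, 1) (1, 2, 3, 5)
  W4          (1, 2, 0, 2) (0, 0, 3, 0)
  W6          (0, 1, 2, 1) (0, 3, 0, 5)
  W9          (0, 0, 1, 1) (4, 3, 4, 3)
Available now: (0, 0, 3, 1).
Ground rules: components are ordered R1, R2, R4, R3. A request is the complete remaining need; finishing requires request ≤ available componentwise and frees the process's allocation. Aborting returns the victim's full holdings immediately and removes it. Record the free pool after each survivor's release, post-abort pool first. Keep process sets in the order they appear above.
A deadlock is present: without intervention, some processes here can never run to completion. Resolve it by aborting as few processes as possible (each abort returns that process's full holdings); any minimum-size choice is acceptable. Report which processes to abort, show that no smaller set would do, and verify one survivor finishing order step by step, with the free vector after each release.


Abort W5.
Key observation: W6 had no path to completion before; after the abort of W5 ((3, 1, 2, 1) returned), step 3 is where it fits.
Why nothing smaller works: aborting no one leaves the state deadlocked as given.
One survivor order: W4, W9, W6, W1. Step-by-step check (post-abort pool first):
  pool = (3, 1, 5, 2)
  W4 needs (0, 0, 3, 0) <= (3, 1, 5, 2) -> finishes; pool += (1, 2, 0, 2) = (4, 3, 5, 4)
  W9 needs (4, 3, 4, 3) <= (4, 3, 5, 4) -> finishes; pool += (0, 0, 1, 1) = (4, 3, 6, 5)
  W6 needs (0, 3, 0, 5) <= (4, 3, 6, 5) -> finishes; pool += (0, 1, 2, 1) = (4, 4, 8, 6)
  W1 needs (1, 2, 1, 2) <= (4, 4, 8, 6) -> finishes; pool += (3, 1, 1, 0) = (7, 5, 9, 6)


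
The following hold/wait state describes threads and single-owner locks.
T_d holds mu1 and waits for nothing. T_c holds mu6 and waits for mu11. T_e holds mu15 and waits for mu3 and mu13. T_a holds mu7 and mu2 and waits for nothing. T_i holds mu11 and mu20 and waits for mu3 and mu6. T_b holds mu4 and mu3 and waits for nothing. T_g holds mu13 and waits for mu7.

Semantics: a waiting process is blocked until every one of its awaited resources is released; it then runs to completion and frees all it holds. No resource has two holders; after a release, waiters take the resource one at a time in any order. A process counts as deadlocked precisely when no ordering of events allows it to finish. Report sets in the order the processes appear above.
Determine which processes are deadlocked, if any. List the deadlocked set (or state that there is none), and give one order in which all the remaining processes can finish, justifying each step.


The deadlocked set is T_c and T_i.
Key observation: the loop T_c -> T_i -> T_c blocks itself forever; no other process is dragged down with it.
One completion order for the rest: T_a, T_b, T_g, T_d, T_e.
Verifying each step:
  T_a: no waits; runs immediately, freeing mu7 and mu2
  T_b: no waits; runs immediately, freeing mu4 and mu3
  run T_g (all its waits — mu7 — are resolved); releases mu13
  T_d: no waits; runs immediately, freeing mu1
  run T_e (all its waits — mu3 and mu13 — are resolved); releases mu15


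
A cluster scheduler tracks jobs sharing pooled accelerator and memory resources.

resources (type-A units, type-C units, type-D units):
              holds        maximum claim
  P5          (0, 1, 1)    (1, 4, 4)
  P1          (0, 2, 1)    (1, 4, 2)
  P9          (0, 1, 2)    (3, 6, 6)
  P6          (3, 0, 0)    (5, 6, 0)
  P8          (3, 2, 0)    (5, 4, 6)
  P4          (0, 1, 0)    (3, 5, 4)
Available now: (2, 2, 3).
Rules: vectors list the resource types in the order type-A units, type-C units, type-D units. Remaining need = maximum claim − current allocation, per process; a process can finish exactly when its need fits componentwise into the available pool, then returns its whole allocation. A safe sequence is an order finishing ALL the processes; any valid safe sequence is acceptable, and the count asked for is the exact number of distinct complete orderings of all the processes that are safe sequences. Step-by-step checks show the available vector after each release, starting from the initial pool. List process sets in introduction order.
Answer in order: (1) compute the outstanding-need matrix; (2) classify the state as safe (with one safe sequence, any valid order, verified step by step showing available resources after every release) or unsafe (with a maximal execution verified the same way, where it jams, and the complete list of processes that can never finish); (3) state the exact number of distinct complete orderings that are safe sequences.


(1) Outstanding need per process (order type-A units, type-C units, type-D units):
  P5: (1, 3, 3)
  P1: (1, 2, 1)
  P9: (3, 5, 4)
  P6: (2, 6, 0)
  P8: (2, 2, 6)
  P4: (3, 4, 4)
(2) UNSAFE — no complete ordering exists.
Key observation: after P1, P5 the pool peaks at (2, 5, 5), and each blocked process is short somewhere: P9 on type-A units; P6 on type-C units; P8 on type-D units; P4 on type-A units.
Going as far as possible: P1, P5; after that, nothing fits. Verifying each step:
  pool = (2, 2, 3)
  run P1 (needs (1, 2, 1), free (2, 2, 3)); after release of (0, 2, 1) the pool is (2, 4, 4)
  run P5 (needs (1, 3, 3), free (2, 4, 4)); after release of (0, 1, 1) the pool is (2, 5, 5)
  blocked: P9 wants (3, 5, 4), pool (2, 5, 5) — not enough type-A units
  blocked: P6 wants (2, 6, 0), pool (2, 5, 5) — not enough type-C units
  blocked: P8 wants (2, 2, 6), pool (2, 5, 5) — not enough type-D units
  blocked: P4 wants (3, 4, 4), pool (2, 5, 5) — not enough type-A units
Never able to finish: P9, P6, P8 and P4.
(3) Exactly 0 of the possible complete orderings are safe sequences.


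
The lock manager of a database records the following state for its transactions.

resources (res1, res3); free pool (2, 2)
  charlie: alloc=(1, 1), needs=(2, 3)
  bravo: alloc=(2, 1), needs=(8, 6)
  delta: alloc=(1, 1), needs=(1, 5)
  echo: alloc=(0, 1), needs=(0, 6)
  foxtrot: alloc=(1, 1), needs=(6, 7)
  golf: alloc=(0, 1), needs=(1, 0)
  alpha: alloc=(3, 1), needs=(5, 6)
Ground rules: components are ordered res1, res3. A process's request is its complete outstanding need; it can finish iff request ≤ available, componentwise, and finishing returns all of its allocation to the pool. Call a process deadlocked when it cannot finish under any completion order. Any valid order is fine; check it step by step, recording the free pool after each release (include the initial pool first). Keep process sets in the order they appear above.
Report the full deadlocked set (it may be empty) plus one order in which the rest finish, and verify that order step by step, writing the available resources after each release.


Deadlocked set: bravo, delta, echo, foxtrot and alpha.
Key observation: once golf, charlie finish, the pool peaks at (3, 4) — and every remaining process still needs more res3 than that.
A valid finishing order for the others: golf, charlie. Walking it through:
  pool = (2, 2)
  golf: need (1, 0) fits (2, 2); releases (0, 1), pool now (2, 3)
  charlie: need (2, 3) fits (2, 3); releases (1, 1), pool now (3, 4)
The stuck group stays short no matter what:
  bravo still needs (8, 6) but only (3, 4) is free — short on res1 and res3
  delta still needs (1, 5) but only (3, 4) is free — short on res3
  echo still needs (0, 6) but only (3, 4) is free — short on res3
  foxtrot still needs (6, 7) but only (3, 4) is free — short on res1 and res3
  alpha still needs (5, 6) but only (3, 4) is free — short on res1 and res3


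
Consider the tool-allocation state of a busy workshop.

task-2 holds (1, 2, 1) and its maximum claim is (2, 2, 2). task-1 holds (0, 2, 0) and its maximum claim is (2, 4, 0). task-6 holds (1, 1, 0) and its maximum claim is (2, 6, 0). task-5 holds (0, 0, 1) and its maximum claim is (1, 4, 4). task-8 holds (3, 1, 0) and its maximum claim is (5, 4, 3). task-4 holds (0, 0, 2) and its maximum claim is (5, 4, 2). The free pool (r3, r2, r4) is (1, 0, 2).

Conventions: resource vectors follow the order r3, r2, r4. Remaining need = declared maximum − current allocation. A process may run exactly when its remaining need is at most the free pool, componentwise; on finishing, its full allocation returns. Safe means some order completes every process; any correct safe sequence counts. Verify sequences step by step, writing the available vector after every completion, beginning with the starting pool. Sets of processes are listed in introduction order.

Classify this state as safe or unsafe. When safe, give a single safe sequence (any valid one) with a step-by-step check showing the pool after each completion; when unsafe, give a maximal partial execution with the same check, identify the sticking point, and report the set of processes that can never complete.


SAFE. One safe sequence: task-2, task-1, task-8, task-6, task-4, task-5.
Key observation: task-2 marks the first exact bind of the order: its need (1, 0, 1) fits the free (1, 0, 2) with zero slack on a requested resource.
Check, step by step:
  pool = (1, 0, 2)
  task-2 needs (1, 0, 1) <= (1, 0, 2) -> finishes; pool += (1, 2, 1) = (2, 2, 3)
  task-1 needs (2, 2, 0) <= (2, 2, 3) -> finishes; pool += (0, 2, 0) = (2, 4, 3)
  task-8 needs (2, 3, 3) <= (2, 4, 3) -> finishes; pool += (3, 1, 0) = (5, 5, 3)
  task-6 needs (1, 5, 0) <= (5, 5, 3) -> finishes; pool += (1, 1, 0) = (6, 6, 3)
  task-4 needs (5, 4, 0) <= (6, 6, 3) -> finishes; pool += (0, 0, 2) = (6, 6, 5)
  task-5 needs (1, 4, 3) <= (6, 6, 5) -> finishes; pool += (0, 0, 1) = (6, 6, 6)


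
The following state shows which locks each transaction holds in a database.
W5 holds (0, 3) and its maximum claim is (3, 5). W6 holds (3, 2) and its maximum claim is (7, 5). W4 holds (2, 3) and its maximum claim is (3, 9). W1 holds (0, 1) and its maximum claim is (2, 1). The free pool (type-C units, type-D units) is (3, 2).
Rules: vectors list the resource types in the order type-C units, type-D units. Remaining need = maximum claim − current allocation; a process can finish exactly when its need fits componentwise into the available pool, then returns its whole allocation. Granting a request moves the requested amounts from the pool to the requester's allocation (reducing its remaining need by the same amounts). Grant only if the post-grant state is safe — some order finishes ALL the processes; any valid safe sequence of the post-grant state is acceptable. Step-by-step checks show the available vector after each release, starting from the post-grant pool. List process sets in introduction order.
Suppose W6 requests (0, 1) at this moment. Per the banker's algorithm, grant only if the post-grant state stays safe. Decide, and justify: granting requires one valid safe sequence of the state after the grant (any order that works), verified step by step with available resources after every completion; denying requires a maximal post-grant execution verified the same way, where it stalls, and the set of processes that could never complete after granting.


DENY. Granting would leave the state unsafe.
Key observation: after W1, W5 the pool peaks at (3, 5), and each blocked process is short somewhere: W6 on type-C units; W4 on type-D units.
Pretend the grant happened; the run W1, W5 goes as far as possible. Check, step by step:
  pool = (3, 1)
  W1 needs (2, 0) <= (3, 1) -> finishes; pool += (0, 1) = (3, 2)
  W5 needs (3, 2) <= (3, 2) -> finishes; pool += (0, 3) = (3, 5)
  W6 cannot run: need (4, 2) vs free (3, 5) (insufficient type-C units)
  W4 cannot run: need (1, 6) vs free (3, 5) (insufficient type-D units)
Processes that could never finish after the grant: W6 and W4.


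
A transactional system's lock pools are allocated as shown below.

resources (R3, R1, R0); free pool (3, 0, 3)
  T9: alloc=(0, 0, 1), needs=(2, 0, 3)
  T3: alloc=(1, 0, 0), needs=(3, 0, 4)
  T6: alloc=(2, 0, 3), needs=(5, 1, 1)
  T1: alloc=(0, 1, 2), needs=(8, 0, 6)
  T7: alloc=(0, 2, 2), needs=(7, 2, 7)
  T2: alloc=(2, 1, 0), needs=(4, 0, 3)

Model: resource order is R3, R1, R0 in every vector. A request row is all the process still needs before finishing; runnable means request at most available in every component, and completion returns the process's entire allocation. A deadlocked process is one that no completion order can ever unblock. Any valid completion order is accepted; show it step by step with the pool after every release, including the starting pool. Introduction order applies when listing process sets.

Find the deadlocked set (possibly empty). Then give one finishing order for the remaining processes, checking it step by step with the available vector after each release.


No process is deadlocked.
Key observation: T9 can run right away; the returned allocation unlocks the remaining processes in turn.
A valid finishing order for the others: T9, T3, T2, T6, T1, T7. Verifying each step:
  pool = (3, 0, 3)
  T9 needs (2, 0, 3) <= (3, 0, 3) -> finishes; pool += (0, 0, 1) = (3, 0, 4)
  T3 needs (3, 0, 4) <= (3, 0, 4) -> finishes; pool += (1, 0, 0) = (4, 0, 4)
  T2 needs (4, 0, 3) <= (4, 0, 4) -> finishes; pool += (2, 1, 0) = (6, 1, 4)
  T6 needs (5, 1, 1) <= (6, 1, 4) -> finishes; pool += (2, 0, 3) = (8, 1, 7)
  T1 needs (8, 0, 6) <= (8, 1, 7) -> finishes; pool += (0, 1, 2) = (8, 2, 9)
  T7 needs (7, 2, 7) <= (8, 2, 9) -> finishes; pool += (0, 2, 2) = (8, 4, 11)


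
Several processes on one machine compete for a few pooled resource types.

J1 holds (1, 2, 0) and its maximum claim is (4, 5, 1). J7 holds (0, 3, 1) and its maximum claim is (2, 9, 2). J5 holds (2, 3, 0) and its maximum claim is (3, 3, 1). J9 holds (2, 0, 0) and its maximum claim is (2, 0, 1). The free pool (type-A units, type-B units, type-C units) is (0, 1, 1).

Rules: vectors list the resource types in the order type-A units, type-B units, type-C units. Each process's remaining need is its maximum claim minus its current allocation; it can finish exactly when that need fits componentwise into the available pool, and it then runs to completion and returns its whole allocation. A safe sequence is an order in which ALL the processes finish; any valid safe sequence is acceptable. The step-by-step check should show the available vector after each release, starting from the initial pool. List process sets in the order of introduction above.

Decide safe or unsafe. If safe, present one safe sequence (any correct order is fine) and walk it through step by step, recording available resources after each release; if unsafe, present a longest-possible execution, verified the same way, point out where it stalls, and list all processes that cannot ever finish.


SAFE, for example via the order J9, J5, J1, J7.
Key observation: J9 is the earliest step where a requested resource binds exactly: need (0, 0, 1), pool (0, 1, 1) at its turn.
Verifying each step:
  pool = (0, 1, 1)
  J9 needs (0, 0, 1) <= (0, 1, 1) -> finishes; pool += (2, 0, 0) = (2, 1, 1)
  J5 needs (1, 0, 1) <= (2, 1, 1) -> finishes; pool += (2, 3, 0) = (4, 4, 1)
  J1 needs (3, 3, 1) <= (4, 4, 1) -> finishes; pool += (1, 2, 0) = (5, 6, 1)
  J7 needs (2, 6, 1) <= (5, 6, 1) -> finishes; pool += (0, 3, 1) = (5, 9, 2)


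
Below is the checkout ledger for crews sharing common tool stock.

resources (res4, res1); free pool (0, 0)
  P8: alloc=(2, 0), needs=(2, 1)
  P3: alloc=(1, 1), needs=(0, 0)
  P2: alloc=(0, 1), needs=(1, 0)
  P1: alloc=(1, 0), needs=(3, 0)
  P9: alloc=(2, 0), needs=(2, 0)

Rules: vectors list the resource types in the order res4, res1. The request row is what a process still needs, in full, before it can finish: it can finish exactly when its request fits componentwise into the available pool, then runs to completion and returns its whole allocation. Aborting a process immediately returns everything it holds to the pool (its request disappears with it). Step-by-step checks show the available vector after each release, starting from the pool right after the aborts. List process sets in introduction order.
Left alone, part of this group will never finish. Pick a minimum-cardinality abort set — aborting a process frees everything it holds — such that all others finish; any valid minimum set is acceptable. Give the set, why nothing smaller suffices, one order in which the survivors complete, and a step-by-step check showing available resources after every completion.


Abort P1.
Key observation: P9 had no path to completion before; after the abort of P1 ((1, 0) returned), step 3 is where it fits.
Minimality: the empty abort set fails — the state is deadlocked as it stands.
The survivors complete as P2, P3, P9, P8. Step-by-step check (starting from the post-abort pool):
  pool = (1, 0)
  P2: need (1, 0) fits (1, 0); releases (0, 1), pool now (1, 1)
  P3: need (0, 0) fits (1, 1); releases (1, 1), pool now (2, 2)
  P9: need (2, 0) fits (2, 2); releases (2, 0), pool now (4, 2)
  P8: need (2, 1) fits (4, 2); releases (2, 0), pool now (6, 2)


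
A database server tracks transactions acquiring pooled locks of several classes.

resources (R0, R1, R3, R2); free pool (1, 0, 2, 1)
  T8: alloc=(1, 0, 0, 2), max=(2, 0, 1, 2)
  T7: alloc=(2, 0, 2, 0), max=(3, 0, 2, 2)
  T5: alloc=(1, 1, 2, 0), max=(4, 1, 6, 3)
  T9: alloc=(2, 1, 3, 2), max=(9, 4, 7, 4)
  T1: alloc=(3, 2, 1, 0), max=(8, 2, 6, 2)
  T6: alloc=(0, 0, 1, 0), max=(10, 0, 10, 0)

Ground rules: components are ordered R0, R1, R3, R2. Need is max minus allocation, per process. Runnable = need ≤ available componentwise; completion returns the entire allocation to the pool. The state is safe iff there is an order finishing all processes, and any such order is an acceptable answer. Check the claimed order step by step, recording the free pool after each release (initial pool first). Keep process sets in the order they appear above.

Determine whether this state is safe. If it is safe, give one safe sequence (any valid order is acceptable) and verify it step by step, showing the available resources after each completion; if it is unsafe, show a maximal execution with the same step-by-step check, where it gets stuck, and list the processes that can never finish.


SAFE, for example via the order T8, T7, T5, T1, T9, T6.
Key observation: at T8 the run first touches a limit — (1, 0, 1, 0) against (1, 0, 2, 1), exact on a resource it actually requests.
Walking it through:
  pool = (1, 0, 2, 1)
  T8 needs (1, 0, 1, 0) <= (1, 0, 2, 1) -> finishes; pool += (1, 0, 0, 2) = (2, 0, 2, 3)
  T7 needs (1, 0, 0, 2) <= (2, 0, 2, 3) -> finishes; pool += (2, 0, 2, 0) = (4, 0, 4, 3)
  T5 needs (3, 0, 4, 3) <= (4, 0, 4, 3) -> finishes; pool += (1, 1, 2, 0) = (5, 1, 6, 3)
  T1 needs (5, 0, 5, 2) <= (5, 1, 6, 3) -> finishes; pool += (3, 2, 1, 0) = (8, 3, 7, 3)
  T9 needs (7, 3, 4, 2) <= (8, 3, 7, 3) -> finishes; pool += (2, 1, 3, 2) = (10, 4, 10, 5)
  T6 needs (10, 0, 9, 0) <= (10, 4, 10, 5) -> finishes; pool += (0, 0, 1, 0) = (10, 4, 11, 5)


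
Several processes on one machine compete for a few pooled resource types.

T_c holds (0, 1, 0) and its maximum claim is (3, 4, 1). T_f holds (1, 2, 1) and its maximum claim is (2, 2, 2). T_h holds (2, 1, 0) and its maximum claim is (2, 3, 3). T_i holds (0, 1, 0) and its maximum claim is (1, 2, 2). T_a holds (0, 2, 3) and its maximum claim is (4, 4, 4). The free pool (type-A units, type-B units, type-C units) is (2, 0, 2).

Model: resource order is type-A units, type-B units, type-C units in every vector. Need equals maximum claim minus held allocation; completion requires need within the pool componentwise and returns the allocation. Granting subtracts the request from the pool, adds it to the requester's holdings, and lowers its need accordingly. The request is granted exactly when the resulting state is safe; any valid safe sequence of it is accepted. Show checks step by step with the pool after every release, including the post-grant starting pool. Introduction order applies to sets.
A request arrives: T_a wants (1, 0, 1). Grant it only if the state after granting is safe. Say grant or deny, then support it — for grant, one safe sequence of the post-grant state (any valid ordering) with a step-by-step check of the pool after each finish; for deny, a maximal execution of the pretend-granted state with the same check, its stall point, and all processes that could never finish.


DENY: after the grant no complete ordering would exist.
Key observation: after T_f, T_i the pool peaks at (2, 3, 2), and each blocked process is short somewhere: T_c on type-A units; T_h on type-C units; T_a on type-A units.
On the post-grant state, T_f, T_i is a maximal run — nothing extends it. Step-by-step check:
  pool = (1, 0, 1)
  T_f: need (1, 0, 1) fits (1, 0, 1); releases (1, 2, 1), pool now (2, 2, 2)
  T_i: need (1, 1, 2) fits (2, 2, 2); releases (0, 1, 0), pool now (2, 3, 2)
  T_c still needs (3, 3, 1) but only (2, 3, 2) is free — short on type-A units
  T_h still needs (0, 2, 3) but only (2, 3, 2) is free — short on type-C units
  T_a still needs (3, 2, 0) but only (2, 3, 2) is free — short on type-A units
Had the request been granted, T_c, T_h and T_a could never finish.


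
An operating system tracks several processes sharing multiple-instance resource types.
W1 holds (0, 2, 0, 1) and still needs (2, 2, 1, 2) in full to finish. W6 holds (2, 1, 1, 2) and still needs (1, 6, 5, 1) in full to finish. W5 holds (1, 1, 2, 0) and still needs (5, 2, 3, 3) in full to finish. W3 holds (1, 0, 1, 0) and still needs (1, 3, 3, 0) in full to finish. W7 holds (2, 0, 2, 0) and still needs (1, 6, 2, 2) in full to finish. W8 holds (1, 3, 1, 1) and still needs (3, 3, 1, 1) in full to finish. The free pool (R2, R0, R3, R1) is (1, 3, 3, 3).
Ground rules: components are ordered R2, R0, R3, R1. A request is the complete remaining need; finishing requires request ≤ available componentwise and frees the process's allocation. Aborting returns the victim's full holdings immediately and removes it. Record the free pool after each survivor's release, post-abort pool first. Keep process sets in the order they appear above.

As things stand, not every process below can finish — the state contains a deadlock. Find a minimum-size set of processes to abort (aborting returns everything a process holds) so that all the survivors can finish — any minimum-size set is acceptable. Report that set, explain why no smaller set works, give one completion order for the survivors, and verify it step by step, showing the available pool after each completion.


The answer: abort W8.
Key observation: W7 had no path to completion before; after the abort of W8 ((1, 3, 1, 1) returned), step 3 is where it fits.
Why nothing smaller works: aborting no one leaves the state deadlocked as given.
Survivors finish in the order: W3, W1, W7, W6, W5. Verifying each step (pool after the aborts first):
  pool = (2, 6, 4, 4)
  run W3 (needs (1, 3, 3, 0), free (2, 6, 4, 4)); after release of (1, 0, 1, 0) the pool is (3, 6, 5, 4)
  run W1 (needs (2, 2, 1, 2), free (3, 6, 5, 4)); after release of (0, 2, 0, 1) the pool is (3, 8, 5, 5)
  run W7 (needs (1, 6, 2, 2), free (3, 8, 5, 5)); after release of (2, 0, 2, 0) the pool is (5, 8, 7, 5)
  run W6 (needs (1, 6, 5, 1), free (5, 8, 7, 5)); after release of (2, 1, 1, 2) the pool is (7, 9, 8, 7)
  run W5 (needs (5, 2, 3, 3), free (7, 9, 8, 7)); after release of (1, 1, 2, 0) the pool is (8, 10, 10, 7)


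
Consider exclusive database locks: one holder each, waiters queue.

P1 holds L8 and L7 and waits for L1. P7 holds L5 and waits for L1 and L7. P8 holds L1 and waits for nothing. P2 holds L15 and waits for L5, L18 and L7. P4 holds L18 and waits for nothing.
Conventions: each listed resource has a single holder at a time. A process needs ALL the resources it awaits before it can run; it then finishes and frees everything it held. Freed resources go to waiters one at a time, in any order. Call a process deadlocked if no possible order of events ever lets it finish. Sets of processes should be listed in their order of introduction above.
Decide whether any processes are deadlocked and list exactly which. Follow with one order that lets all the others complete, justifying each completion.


Nothing here is deadlocked.
Key observation: all waits point, directly or indirectly, at processes that can finish, so nothing is permanently blocked.
One completion order for the rest: P8, P4, P1, P7, P2.
Walking it through:
  run P8 (it waits on nothing); releases L1
  run P4 (it waits on nothing); releases L18
  P1: everything it awaited (L1) is free; runs, freeing L8 and L7
  P7: everything it awaited (L1 and L7) is free; runs, freeing L5
  P2: everything it awaited (L5, L18 and L7) is free; runs, freeing L15


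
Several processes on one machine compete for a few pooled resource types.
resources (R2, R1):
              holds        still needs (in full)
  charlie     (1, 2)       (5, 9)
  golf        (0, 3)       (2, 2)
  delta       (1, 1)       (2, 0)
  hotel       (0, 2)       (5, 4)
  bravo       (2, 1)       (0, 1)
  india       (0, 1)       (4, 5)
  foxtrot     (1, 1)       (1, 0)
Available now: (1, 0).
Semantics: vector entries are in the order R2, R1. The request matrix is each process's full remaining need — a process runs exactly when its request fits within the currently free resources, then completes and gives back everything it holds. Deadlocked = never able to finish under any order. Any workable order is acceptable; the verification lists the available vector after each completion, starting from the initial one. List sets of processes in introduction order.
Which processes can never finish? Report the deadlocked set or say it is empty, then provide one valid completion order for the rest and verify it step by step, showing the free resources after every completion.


No process is deadlocked.
Key observation: no deadlock: foxtrot fits now, and the freed resources carry the rest through.
The rest can finish in the order foxtrot, delta, bravo, golf, india, hotel, charlie. Check, step by step:
  pool = (1, 0)
  run foxtrot (needs (1, 0), free (1, 0)); after release of (1, 1) the pool is (2, 1)
  run delta (needs (2, 0), free (2, 1)); after release of (1, 1) the pool is (3, 2)
  run bravo (needs (0, 1), free (3, 2)); after release of (2, 1) the pool is (5, 3)
  run golf (needs (2, 2), free (5, 3)); after release of (0, 3) the pool is (5, 6)
  run india (needs (4, 5), free (5, 6)); after release of (0, 1) the pool is (5, 7)
  run hotel (needs (5, 4), free (5, 7)); after release of (0, 2) the pool is (5, 9)
  run charlie (needs (5, 9), free (5, 9)); after release of (1, 2) the pool is (6, 11)


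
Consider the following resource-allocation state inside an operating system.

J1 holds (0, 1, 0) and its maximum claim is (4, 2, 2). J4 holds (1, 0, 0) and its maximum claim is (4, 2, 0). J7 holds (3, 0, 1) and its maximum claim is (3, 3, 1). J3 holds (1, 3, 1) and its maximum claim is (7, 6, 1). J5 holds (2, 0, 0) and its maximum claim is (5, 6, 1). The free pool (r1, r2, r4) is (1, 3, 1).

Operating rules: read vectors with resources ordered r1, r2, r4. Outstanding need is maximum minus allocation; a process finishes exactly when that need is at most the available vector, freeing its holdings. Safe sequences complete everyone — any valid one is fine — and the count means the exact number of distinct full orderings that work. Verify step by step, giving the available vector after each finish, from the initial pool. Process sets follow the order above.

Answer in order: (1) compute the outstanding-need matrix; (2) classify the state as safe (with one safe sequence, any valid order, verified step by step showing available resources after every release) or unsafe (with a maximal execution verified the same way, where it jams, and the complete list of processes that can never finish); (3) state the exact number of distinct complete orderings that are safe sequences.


(1) Need matrix, components ordered r1, r2, r4:
  J1: (4, 1, 2)
  J4: (3, 2, 0)
  J7: (0, 3, 0)
  J3: (6, 3, 0)
  J5: (3, 6, 1)
(2) UNSAFE — no complete ordering exists.
Key observation: after J7, J4, J1 the pool peaks at (5, 4, 2), and each blocked process is short somewhere: J3 on r1; J5 on r2.
The run J7, J4, J1 cannot be extended any further. Walking it through:
  pool = (1, 3, 1)
  run J7 (needs (0, 3, 0), free (1, 3, 1)); after release of (3, 0, 1) the pool is (4, 3, 2)
  run J4 (needs (3, 2, 0), free (4, 3, 2)); after release of (1, 0, 0) the pool is (5, 3, 2)
  run J1 (needs (4, 1, 2), free (5, 3, 2)); after release of (0, 1, 0) the pool is (5, 4, 2)
  J3 still needs (6, 3, 0) but only (5, 4, 2) is free — short on r1
  J5 still needs (3, 6, 1) but only (5, 4, 2) is free — short on r2
Processes that can never finish: J3 and J5.
(3) Exactly 0 of the possible complete orderings are safe sequences.
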